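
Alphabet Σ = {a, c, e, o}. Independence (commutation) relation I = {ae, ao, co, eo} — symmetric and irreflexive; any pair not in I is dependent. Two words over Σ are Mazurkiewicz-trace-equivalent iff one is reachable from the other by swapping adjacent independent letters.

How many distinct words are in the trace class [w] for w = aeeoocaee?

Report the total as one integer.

0(a) covers ∅
1(e) covers ∅
2(e) covers 1:e
3(o) covers ∅
4(o) covers 3:o
5(c) covers 0:a, 2:e
6(a) covers 5:c
7(e) covers 5:c
8(e) covers 7:e
floor of heap: 0:a, 1:e, 3:o
completions by unplaced set U, small U first (add the entries for U minus each lowest piece of U):
  |U|=1: {4}:1  {6}:1  {8}:1
  |U|=2: {3,4}:1  {4,6}:2  {4,8}:2  {6,8}:2  {7,8}:1
  |U|=3: {3,4,6}:3  {3,4,8}:3  {4,6,8}:6  {4,7,8}:3  {6,7,8}:3
  |U|=4: {3,4,6,8}:12  {3,4,7,8}:6  {4,6,7,8}:12  {5,6,7,8}:3
  |U|=5: {0,5,6,7,8}:3  {2,5,6,7,8}:3  {3,4,6,7,8}:30  {4,5,6,7,8}:15
  |U|=6: {0,2,5,6,7,8}:6  {0,4,5,6,7,8}:18  {1,2,5,6,7,8}:3  {2,4,5,6,7,8}:18  {3,4,5,6,7,8}:45
  |U|=7: {0,1,2,5,6,7,8}:9  {0,2,4,5,6,7,8}:42  {0,3,4,5,6,7,8}:63  {1,2,4,5,6,7,8}:21  {2,3,4,5,6,7,8}:63
  start at 0(a): 84
  start at 1(e): 168
  start at 3(o): 72
sum over floor = 324

324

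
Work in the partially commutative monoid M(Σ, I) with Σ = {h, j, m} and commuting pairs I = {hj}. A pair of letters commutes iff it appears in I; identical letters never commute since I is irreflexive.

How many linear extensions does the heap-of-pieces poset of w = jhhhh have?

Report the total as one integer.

#0=j has no predecessor
#1=h has no predecessor
#2=h depends on [1:h]
#3=h depends on [2:h]
#4=h depends on [3:h]
sources: [0:j, 1:h]
N(rest) = Σ N(rest − s) over sources s of rest; N(one piece) = 1:
  size 1 → [0]=1  [4]=1
  size 2 → [0,4]=2  [3,4]=1
  size 3 → [0,3,4]=3  [2,3,4]=1
  first=0(j) contributes 1
  first=1(h) contributes 4
|[w]| = 5

5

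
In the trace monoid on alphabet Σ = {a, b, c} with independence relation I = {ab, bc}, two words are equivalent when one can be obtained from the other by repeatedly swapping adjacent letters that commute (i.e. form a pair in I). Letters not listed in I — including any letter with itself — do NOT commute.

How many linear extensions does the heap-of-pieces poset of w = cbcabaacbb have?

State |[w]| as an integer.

210

#0=c has no predecessor
#1=b has no predecessor
#2=c depends on [0:c]
#3=a depends on [2:c]
#4=b depends on [1:b]
#5=a depends on [3:a]
#6=a depends on [5:a]
#7=c depends on [6:a]
#8=b depends on [4:b]
#9=b depends on [8:b]
sources: [0:c, 1:b]
N(rest) = Σ N(rest − s) over sources s of rest; N(one piece) = 1:
  size 1 → [7]=1  [9]=1
  size 2 → [6,7]=1  [7,9]=2  [8,9]=1
  size 3 → [4,8,9]=1  [5,6,7]=1  [6,7,9]=3  [7,8,9]=3
  size 4 → [1,4,8,9]=1  [3,5,6,7]=1  [4,7,8,9]=4  [5,6,7,9]=4  [6,7,8,9]=6
  size 5 → [1,4,7,8,9]=5  [2,3,5,6,7]=1  [3,5,6,7,9]=5  [4,6,7,8,9]=10  [5,6,7,8,9]=10
  size 6 → [0,2,3,5,6,7]=1  [1,4,6,7,8,9]=15  [2,3,5,6,7,9]=6  [3,5,6,7,8,9]=15  [4,5,6,7,8,9]=20
  size 7 → [0,2,3,5,6,7,9]=7  [1,4,5,6,7,8,9]=35  [2,3,5,6,7,8,9]=21  [3,4,5,6,7,8,9]=35
  size 8 → [0,2,3,5,6,7,8,9]=28  [1,3,4,5,6,7,8,9]=70  [2,3,4,5,6,7,8,9]=56
  first=0(c) contributes 126
  first=1(b) contributes 84
|[w]| = 210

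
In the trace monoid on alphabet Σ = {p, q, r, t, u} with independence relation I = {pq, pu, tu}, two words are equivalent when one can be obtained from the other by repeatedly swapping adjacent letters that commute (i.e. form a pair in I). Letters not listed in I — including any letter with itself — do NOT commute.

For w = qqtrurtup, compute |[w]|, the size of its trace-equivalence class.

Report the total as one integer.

0(q) covers ∅
1(q) covers 0:q
2(t) covers 1:q
3(r) covers 2:t
4(u) covers 3:r
5(r) covers 4:u
6(t) covers 5:r
7(u) covers 5:r
8(p) covers 6:t
floor of heap: 0:q
completions by unplaced set U, small U first (add the entries for U minus each lowest piece of U):
  |U|=1: {7}:1  {8}:1
  |U|=2: {6,8}:1  {7,8}:2
  |U|=3: {6,7,8}:3
  |U|=4: {5,6,7,8}:3
  |U|=5: {4,5,6,7,8}:3
  |U|=6: {3,4,5,6,7,8}:3
  |U|=7: {2,3,4,5,6,7,8}:3
  start at 0(q): 3

3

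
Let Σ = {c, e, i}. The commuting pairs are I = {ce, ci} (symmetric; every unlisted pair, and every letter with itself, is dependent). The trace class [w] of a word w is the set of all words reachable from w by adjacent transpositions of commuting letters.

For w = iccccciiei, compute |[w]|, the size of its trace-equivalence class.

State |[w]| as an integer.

#0=i has no predecessor
#1=c has no predecessor
#2=c depends on [1:c]
#3=c depends on [2:c]
#4=c depends on [3:c]
#5=c depends on [4:c]
#6=i depends on [0:i]
#7=i depends on [6:i]
#8=e depends on [7:i]
#9=i depends on [8:e]
sources: [0:i, 1:c]
N(rest) = Σ N(rest − s) over sources s of rest; N(one piece) = 1:
  size 1 → [5]=1  [9]=1
  size 2 → [4,5]=1  [5,9]=2  [8,9]=1
  size 3 → [3,4,5]=1  [4,5,9]=3  [5,8,9]=3  [7,8,9]=1
  size 4 → [2,3,4,5]=1  [3,4,5,9]=4  [4,5,8,9]=6  [5,7,8,9]=4  [6,7,8,9]=1
  size 5 → [0,6,7,8,9]=1  [1,2,3,4,5]=1  [2,3,4,5,9]=5  [3,4,5,8,9]=10  [4,5,7,8,9]=10  [5,6,7,8,9]=5
  size 6 → [0,5,6,7,8,9]=6  [1,2,3,4,5,9]=6  [2,3,4,5,8,9]=15  [3,4,5,7,8,9]=20  [4,5,6,7,8,9]=15
  size 7 → [0,4,5,6,7,8,9]=21  [1,2,3,4,5,8,9]=21  [2,3,4,5,7,8,9]=35  [3,4,5,6,7,8,9]=35
  size 8 → [0,3,4,5,6,7,8,9]=56  [1,2,3,4,5,7,8,9]=56  [2,3,4,5,6,7,8,9]=70
  first=0(i) contributes 126
  first=1(c) contributes 126
|[w]| = 252

252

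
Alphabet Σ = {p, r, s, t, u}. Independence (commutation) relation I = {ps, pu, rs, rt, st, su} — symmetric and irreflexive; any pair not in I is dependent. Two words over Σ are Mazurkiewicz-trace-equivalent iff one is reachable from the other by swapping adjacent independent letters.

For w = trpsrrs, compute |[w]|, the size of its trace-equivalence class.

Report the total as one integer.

42

0(t) covers ∅
1(r) covers ∅
2(p) covers 0:t, 1:r
3(s) covers ∅
4(r) covers 2:p
5(r) covers 4:r
6(s) covers 3:s
floor of heap: 0:t, 1:r, 3:s
completions by unplaced set U, small U first (add the entries for U minus each lowest piece of U):
  |U|=1: {5}:1  {6}:1
  |U|=2: {3,6}:1  {4,5}:1  {5,6}:2
  |U|=3: {2,4,5}:1  {3,5,6}:3  {4,5,6}:3
  |U|=4: {0,2,4,5}:1  {1,2,4,5}:1  {2,4,5,6}:4  {3,4,5,6}:6
  |U|=5: {0,1,2,4,5}:2  {0,2,4,5,6}:5  {1,2,4,5,6}:5  {2,3,4,5,6}:10
  start at 0(t): 15
  start at 1(r): 15
  start at 3(s): 12
sum over floor = 42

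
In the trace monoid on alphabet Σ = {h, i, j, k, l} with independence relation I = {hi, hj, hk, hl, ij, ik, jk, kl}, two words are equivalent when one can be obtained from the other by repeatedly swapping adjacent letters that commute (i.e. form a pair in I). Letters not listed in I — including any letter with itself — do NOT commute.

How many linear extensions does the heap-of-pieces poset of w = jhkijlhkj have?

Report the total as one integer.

2268

drop 0:j onto floor
drop 1:h onto floor
drop 2:k onto floor
drop 3:i onto floor
drop 4:j onto {0:j}
drop 5:l onto {3:i, 4:j}
drop 6:h onto {1:h}
drop 7:k onto {2:k}
drop 8:j onto {5:l}
ground layer = {0:j, 1:h, 2:k, 3:i}
drop-orders for the pieces not yet dropped (sum over which currently-grounded one goes next):
  1 to go: {6} 1  {7} 1  {8} 1
  2 to go: {1,6} 1  {2,7} 1  {5,8} 1  {6,7} 2  {6,8} 2  {7,8} 2
  3 to go: {1,6,7} 3  {1,6,8} 3  {2,6,7} 3  {2,7,8} 3  {3,5,8} 1  {4,5,8} 1  {5,6,8} 3  {5,7,8} 3  {6,7,8} 6
  4 to go: {0,4,5,8} 1  {1,2,6,7} 6  {1,5,6,8} 6  {1,6,7,8} 12  {2,5,7,8} 6  {2,6,7,8} 12  {3,4,5,8} 2  {3,5,6,8} 4  {3,5,7,8} 4  {4,5,6,8} 4  {4,5,7,8} 4  {5,6,7,8} 12
  5 to go: {0,3,4,5,8} 3  {0,4,5,6,8} 5  {0,4,5,7,8} 5  {1,2,6,7,8} 30  {1,3,5,6,8} 10  {1,4,5,6,8} 10  {1,5,6,7,8} 30  {2,3,5,7,8} 10  {2,4,5,7,8} 10  {2,5,6,7,8} 30  {3,4,5,6,8} 10  {3,4,5,7,8} 10  {3,5,6,7,8} 20  {4,5,6,7,8} 20
  6 to go: {0,1,4,5,6,8} 15  {0,2,4,5,7,8} 15  {0,3,4,5,6,8} 18  {0,3,4,5,7,8} 18  {0,4,5,6,7,8} 30  {1,2,5,6,7,8} 90  {1,3,4,5,6,8} 30  {1,3,5,6,7,8} 60  {1,4,5,6,7,8} 60  {2,3,4,5,7,8} 30  {2,3,5,6,7,8} 60  {2,4,5,6,7,8} 60  {3,4,5,6,7,8} 60
  7 to go: {0,1,3,4,5,6,8} 63  {0,1,4,5,6,7,8} 105  {0,2,3,4,5,7,8} 63  {0,2,4,5,6,7,8} 105  {0,3,4,5,6,7,8} 126  {1,2,3,5,6,7,8} 210  {1,2,4,5,6,7,8} 210  {1,3,4,5,6,7,8} 210  {2,3,4,5,6,7,8} 210
  if 0:j drops first: 840 orders
  if 1:h drops first: 504 orders
  if 2:k drops first: 504 orders
  if 3:i drops first: 420 orders
heap linearizations: 2268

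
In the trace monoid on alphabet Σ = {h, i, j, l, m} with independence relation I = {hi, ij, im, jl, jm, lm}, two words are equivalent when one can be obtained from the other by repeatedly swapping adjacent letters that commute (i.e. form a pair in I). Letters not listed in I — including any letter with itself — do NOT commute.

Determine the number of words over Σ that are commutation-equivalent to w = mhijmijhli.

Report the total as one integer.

84

#0=m has no predecessor
#1=h depends on [0:m]
#2=i has no predecessor
#3=j depends on [1:h]
#4=m depends on [1:h]
#5=i depends on [2:i]
#6=j depends on [3:j]
#7=h depends on [4:m, 6:j]
#8=l depends on [5:i, 7:h]
#9=i depends on [8:l]
sources: [0:m, 2:i]
N(rest) = Σ N(rest − s) over sources s of rest; N(one piece) = 1:
  size 1 → [9]=1
  size 2 → [8,9]=1
  size 3 → [5,8,9]=1  [7,8,9]=1
  size 4 → [2,5,8,9]=1  [4,7,8,9]=1  [5,7,8,9]=2  [6,7,8,9]=1
  size 5 → [2,5,7,8,9]=3  [3,6,7,8,9]=1  [4,5,7,8,9]=3  [4,6,7,8,9]=2  [5,6,7,8,9]=3
  size 6 → [2,4,5,7,8,9]=6  [2,5,6,7,8,9]=6  [3,4,6,7,8,9]=3  [3,5,6,7,8,9]=4  [4,5,6,7,8,9]=8
  size 7 → [1,3,4,6,7,8,9]=3  [2,3,5,6,7,8,9]=10  [2,4,5,6,7,8,9]=20  [3,4,5,6,7,8,9]=15
  size 8 → [0,1,3,4,6,7,8,9]=3  [1,3,4,5,6,7,8,9]=18  [2,3,4,5,6,7,8,9]=45
  first=0(m) contributes 63
  first=2(i) contributes 21
|[w]| = 84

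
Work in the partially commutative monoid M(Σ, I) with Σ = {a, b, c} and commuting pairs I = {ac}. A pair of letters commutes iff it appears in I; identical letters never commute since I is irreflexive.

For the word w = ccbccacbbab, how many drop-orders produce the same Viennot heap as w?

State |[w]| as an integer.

drop 0:c onto floor
drop 1:c onto {0:c}
drop 2:b onto {1:c}
drop 3:c onto {2:b}
drop 4:c onto {3:c}
drop 5:a onto {2:b}
drop 6:c onto {4:c}
drop 7:b onto {5:a, 6:c}
drop 8:b onto {7:b}
drop 9:a onto {8:b}
drop 10:b onto {9:a}
ground layer = {0:c}
drop-orders for the pieces not yet dropped (sum over which currently-grounded one goes next):
  1 to go: {10} 1
  2 to go: {9,10} 1
  3 to go: {8,9,10} 1
  4 to go: {7,8,9,10} 1
  5 to go: {5,7,8,9,10} 1  {6,7,8,9,10} 1
  6 to go: {4,6,7,8,9,10} 1  {5,6,7,8,9,10} 2
  7 to go: {3,4,6,7,8,9,10} 1  {4,5,6,7,8,9,10} 3
  8 to go: {3,4,5,6,7,8,9,10} 4
  9 to go: {2,3,4,5,6,7,8,9,10} 4
  if 0:c drops first: 4 orders

4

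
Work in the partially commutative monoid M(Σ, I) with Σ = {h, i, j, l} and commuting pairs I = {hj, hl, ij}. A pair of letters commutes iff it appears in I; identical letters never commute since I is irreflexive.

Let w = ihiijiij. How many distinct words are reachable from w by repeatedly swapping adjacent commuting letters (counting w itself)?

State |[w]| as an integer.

#0=i has no predecessor
#1=h depends on [0:i]
#2=i depends on [1:h]
#3=i depends on [2:i]
#4=j has no predecessor
#5=i depends on [3:i]
#6=i depends on [5:i]
#7=j depends on [4:j]
sources: [0:i, 4:j]
N(rest) = Σ N(rest − s) over sources s of rest; N(one piece) = 1:
  size 1 → [6]=1  [7]=1
  size 2 → [4,7]=1  [5,6]=1  [6,7]=2
  size 3 → [3,5,6]=1  [4,6,7]=3  [5,6,7]=3
  size 4 → [2,3,5,6]=1  [3,5,6,7]=4  [4,5,6,7]=6
  size 5 → [1,2,3,5,6]=1  [2,3,5,6,7]=5  [3,4,5,6,7]=10
  size 6 → [0,1,2,3,5,6]=1  [1,2,3,5,6,7]=6  [2,3,4,5,6,7]=15
  first=0(i) contributes 21
  first=4(j) contributes 7
|[w]| = 28

28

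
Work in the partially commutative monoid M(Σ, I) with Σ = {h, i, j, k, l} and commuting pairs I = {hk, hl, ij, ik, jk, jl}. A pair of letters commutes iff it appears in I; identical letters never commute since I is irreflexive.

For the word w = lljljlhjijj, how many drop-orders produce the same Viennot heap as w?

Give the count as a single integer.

0(l) covers ∅
1(l) covers 0:l
2(j) covers ∅
3(l) covers 1:l
4(j) covers 2:j
5(l) covers 3:l
6(h) covers 4:j
7(j) covers 6:h
8(i) covers 5:l, 6:h
9(j) covers 7:j
10(j) covers 9:j
floor of heap: 0:l, 2:j
completions by unplaced set U, small U first (add the entries for U minus each lowest piece of U):
  |U|=1: {8}:1  {10}:1
  |U|=2: {5,8}:1  {8,10}:2  {9,10}:1
  |U|=3: {3,5,8}:1  {5,8,10}:3  {7,9,10}:1  {8,9,10}:3
  |U|=4: {1,3,5,8}:1  {3,5,8,10}:4  {5,8,9,10}:6  {7,8,9,10}:4
  |U|=5: {0,1,3,5,8}:1  {1,3,5,8,10}:5  {3,5,8,9,10}:10  {5,7,8,9,10}:10  {6,7,8,9,10}:4
  |U|=6: {0,1,3,5,8,10}:6  {1,3,5,8,9,10}:15  {3,5,7,8,9,10}:20  {4,6,7,8,9,10}:4  {5,6,7,8,9,10}:14
  |U|=7: {0,1,3,5,8,9,10}:21  {1,3,5,7,8,9,10}:35  {2,4,6,7,8,9,10}:4  {3,5,6,7,8,9,10}:34  {4,5,6,7,8,9,10}:18
  |U|=8: {0,1,3,5,7,8,9,10}:56  {1,3,5,6,7,8,9,10}:69  {2,4,5,6,7,8,9,10}:22  {3,4,5,6,7,8,9,10}:52
  |U|=9: {0,1,3,5,6,7,8,9,10}:125  {1,3,4,5,6,7,8,9,10}:121  {2,3,4,5,6,7,8,9,10}:74
  start at 0(l): 195
  start at 2(j): 246
sum over floor = 441

441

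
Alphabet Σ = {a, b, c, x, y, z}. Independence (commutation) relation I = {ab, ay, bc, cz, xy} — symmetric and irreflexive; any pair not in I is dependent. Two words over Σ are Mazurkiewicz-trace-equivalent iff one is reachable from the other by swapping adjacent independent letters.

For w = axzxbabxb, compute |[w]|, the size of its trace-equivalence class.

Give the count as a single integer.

3

0(a) covers ∅
1(x) covers 0:a
2(z) covers 1:x
3(x) covers 2:z
4(b) covers 3:x
5(a) covers 3:x
6(b) covers 4:b
7(x) covers 5:a, 6:b
8(b) covers 7:x
floor of heap: 0:a
completions by unplaced set U, small U first (add the entries for U minus each lowest piece of U):
  |U|=1: {8}:1
  |U|=2: {7,8}:1
  |U|=3: {5,7,8}:1  {6,7,8}:1
  |U|=4: {4,6,7,8}:1  {5,6,7,8}:2
  |U|=5: {4,5,6,7,8}:3
  |U|=6: {3,4,5,6,7,8}:3
  |U|=7: {2,3,4,5,6,7,8}:3
  start at 0(a): 3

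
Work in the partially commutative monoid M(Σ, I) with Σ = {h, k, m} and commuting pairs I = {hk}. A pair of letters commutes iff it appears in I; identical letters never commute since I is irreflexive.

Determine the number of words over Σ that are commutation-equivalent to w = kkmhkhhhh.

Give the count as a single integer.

6

#0=k has no predecessor
#1=k depends on [0:k]
#2=m depends on [1:k]
#3=h depends on [2:m]
#4=k depends on [2:m]
#5=h depends on [3:h]
#6=h depends on [5:h]
#7=h depends on [6:h]
#8=h depends on [7:h]
sources: [0:k]
N(rest) = Σ N(rest − s) over sources s of rest; N(one piece) = 1:
  size 1 → [4]=1  [8]=1
  size 2 → [4,8]=2  [7,8]=1
  size 3 → [4,7,8]=3  [6,7,8]=1
  size 4 → [4,6,7,8]=4  [5,6,7,8]=1
  size 5 → [3,5,6,7,8]=1  [4,5,6,7,8]=5
  size 6 → [3,4,5,6,7,8]=6
  size 7 → [2,3,4,5,6,7,8]=6
  first=0(k) contributes 6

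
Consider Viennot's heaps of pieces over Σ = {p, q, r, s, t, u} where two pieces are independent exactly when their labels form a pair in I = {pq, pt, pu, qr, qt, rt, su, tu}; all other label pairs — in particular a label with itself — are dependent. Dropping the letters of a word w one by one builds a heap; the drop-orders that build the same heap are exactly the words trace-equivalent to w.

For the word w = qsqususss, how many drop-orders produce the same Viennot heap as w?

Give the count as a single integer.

15

piece 0:q — minimal
piece 1:s rests on {0:q}
piece 2:q rests on {1:s}
piece 3:u rests on {2:q}
piece 4:s rests on {2:q}
piece 5:u rests on {3:u}
piece 6:s rests on {4:s}
piece 7:s rests on {6:s}
piece 8:s rests on {7:s}
minimal pieces: {0:q}
ways to finish when only these pieces remain (= sum over removing one remaining piece with nothing left below it):
  1 left: {5}→1  {8}→1
  2 left: {3,5}→1  {5,8}→2  {7,8}→1
  3 left: {3,5,8}→3  {5,7,8}→3  {6,7,8}→1
  4 left: {3,5,7,8}→6  {4,6,7,8}→1  {5,6,7,8}→4
  5 left: {3,5,6,7,8}→10  {4,5,6,7,8}→5
  6 left: {3,4,5,6,7,8}→15
  7 left: {2,3,4,5,6,7,8}→15
  placing 0:q first → 15 extensions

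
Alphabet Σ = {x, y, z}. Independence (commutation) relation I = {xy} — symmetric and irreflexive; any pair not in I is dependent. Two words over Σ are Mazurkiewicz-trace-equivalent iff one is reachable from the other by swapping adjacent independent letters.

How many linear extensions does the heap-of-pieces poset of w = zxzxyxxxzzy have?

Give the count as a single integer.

5

#0=z has no predecessor
#1=x depends on [0:z]
#2=z depends on [1:x]
#3=x depends on [2:z]
#4=y depends on [2:z]
#5=x depends on [3:x]
#6=x depends on [5:x]
#7=x depends on [6:x]
#8=z depends on [4:y, 7:x]
#9=z depends on [8:z]
#10=y depends on [9:z]
sources: [0:z]
N(rest) = Σ N(rest − s) over sources s of rest; N(one piece) = 1:
  size 1 → [10]=1
  size 2 → [9,10]=1
  size 3 → [8,9,10]=1
  size 4 → [4,8,9,10]=1  [7,8,9,10]=1
  size 5 → [4,7,8,9,10]=2  [6,7,8,9,10]=1
  size 6 → [4,6,7,8,9,10]=3  [5,6,7,8,9,10]=1
  size 7 → [3,5,6,7,8,9,10]=1  [4,5,6,7,8,9,10]=4
  size 8 → [3,4,5,6,7,8,9,10]=5
  size 9 → [2,3,4,5,6,7,8,9,10]=5
  first=0(z) contributes 5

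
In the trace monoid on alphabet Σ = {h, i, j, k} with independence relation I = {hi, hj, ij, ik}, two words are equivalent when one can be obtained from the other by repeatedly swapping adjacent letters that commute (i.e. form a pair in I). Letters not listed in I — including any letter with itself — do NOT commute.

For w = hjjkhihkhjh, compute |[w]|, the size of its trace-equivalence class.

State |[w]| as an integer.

99

piece 0:h — minimal
piece 1:j — minimal
piece 2:j rests on {1:j}
piece 3:k rests on {0:h, 2:j}
piece 4:h rests on {3:k}
piece 5:i — minimal
piece 6:h rests on {4:h}
piece 7:k rests on {6:h}
piece 8:h rests on {7:k}
piece 9:j rests on {7:k}
piece 10:h rests on {8:h}
minimal pieces: {0:h, 1:j, 5:i}
ways to finish when only these pieces remain (= sum over removing one remaining piece with nothing left below it):
  1 left: {5}→1  {9}→1  {10}→1
  2 left: {5,9}→2  {5,10}→2  {8,10}→1  {9,10}→2
  3 left: {5,8,10}→3  {5,9,10}→6  {8,9,10}→3
  4 left: {5,8,9,10}→12  {7,8,9,10}→3
  5 left: {5,7,8,9,10}→15  {6,7,8,9,10}→3
  6 left: {4,6,7,8,9,10}→3  {5,6,7,8,9,10}→18
  7 left: {3,4,6,7,8,9,10}→3  {4,5,6,7,8,9,10}→21
  8 left: {0,3,4,6,7,8,9,10}→3  {2,3,4,6,7,8,9,10}→3  {3,4,5,6,7,8,9,10}→24
  9 left: {0,2,3,4,6,7,8,9,10}→6  {0,3,4,5,6,7,8,9,10}→27  {1,2,3,4,6,7,8,9,10}→3  {2,3,4,5,6,7,8,9,10}→27
  placing 0:h first → 30 extensions
  placing 1:j first → 60 extensions
  placing 5:i first → 9 extensions
total linear extensions = 99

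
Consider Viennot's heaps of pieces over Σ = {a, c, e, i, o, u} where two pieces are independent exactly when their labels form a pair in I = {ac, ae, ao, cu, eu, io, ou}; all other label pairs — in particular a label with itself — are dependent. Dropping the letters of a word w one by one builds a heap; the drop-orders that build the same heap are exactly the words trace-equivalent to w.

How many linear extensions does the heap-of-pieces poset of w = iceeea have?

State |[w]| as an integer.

5

0(i) covers ∅
1(c) covers 0:i
2(e) covers 1:c
3(e) covers 2:e
4(e) covers 3:e
5(a) covers 0:i
floor of heap: 0:i
completions by unplaced set U, small U first (add the entries for U minus each lowest piece of U):
  |U|=1: {4}:1  {5}:1
  |U|=2: {3,4}:1  {4,5}:2
  |U|=3: {2,3,4}:1  {3,4,5}:3
  |U|=4: {1,2,3,4}:1  {2,3,4,5}:4
  start at 0(i): 5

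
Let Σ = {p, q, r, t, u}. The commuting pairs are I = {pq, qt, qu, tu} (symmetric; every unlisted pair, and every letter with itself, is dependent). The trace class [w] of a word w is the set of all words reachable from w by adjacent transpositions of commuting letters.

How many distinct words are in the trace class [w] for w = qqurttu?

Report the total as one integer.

9

piece 0:q — minimal
piece 1:q rests on {0:q}
piece 2:u — minimal
piece 3:r rests on {1:q, 2:u}
piece 4:t rests on {3:r}
piece 5:t rests on {4:t}
piece 6:u rests on {3:r}
minimal pieces: {0:q, 2:u}
ways to finish when only these pieces remain (= sum over removing one remaining piece with nothing left below it):
  1 left: {5}→1  {6}→1
  2 left: {4,5}→1  {5,6}→2
  3 left: {4,5,6}→3
  4 left: {3,4,5,6}→3
  5 left: {1,3,4,5,6}→3  {2,3,4,5,6}→3
  placing 0:q first → 6 extensions
  placing 2:u first → 3 extensions
total linear extensions = 9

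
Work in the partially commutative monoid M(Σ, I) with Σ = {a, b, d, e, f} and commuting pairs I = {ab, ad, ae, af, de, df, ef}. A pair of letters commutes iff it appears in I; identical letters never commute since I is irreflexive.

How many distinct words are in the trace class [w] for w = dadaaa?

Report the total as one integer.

15

piece 0:d — minimal
piece 1:a — minimal
piece 2:d rests on {0:d}
piece 3:a rests on {1:a}
piece 4:a rests on {3:a}
piece 5:a rests on {4:a}
minimal pieces: {0:d, 1:a}
ways to finish when only these pieces remain (= sum over removing one remaining piece with nothing left below it):
  1 left: {2}→1  {5}→1
  2 left: {0,2}→1  {2,5}→2  {4,5}→1
  3 left: {0,2,5}→3  {2,4,5}→3  {3,4,5}→1
  4 left: {0,2,4,5}→6  {1,3,4,5}→1  {2,3,4,5}→4
  placing 0:d first → 5 extensions
  placing 1:a first → 10 extensions
total linear extensions = 15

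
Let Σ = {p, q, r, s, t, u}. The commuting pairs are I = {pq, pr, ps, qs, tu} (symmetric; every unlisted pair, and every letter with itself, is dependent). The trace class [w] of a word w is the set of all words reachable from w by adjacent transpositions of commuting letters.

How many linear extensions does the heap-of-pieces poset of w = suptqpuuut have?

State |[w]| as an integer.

#0=s has no predecessor
#1=u depends on [0:s]
#2=p depends on [1:u]
#3=t depends on [2:p]
#4=q depends on [3:t]
#5=p depends on [3:t]
#6=u depends on [4:q, 5:p]
#7=u depends on [6:u]
#8=u depends on [7:u]
#9=t depends on [4:q, 5:p]
sources: [0:s]
N(rest) = Σ N(rest − s) over sources s of rest; N(one piece) = 1:
  size 1 → [8]=1  [9]=1
  size 2 → [7,8]=1  [8,9]=2
  size 3 → [6,7,8]=1  [7,8,9]=3
  size 4 → [6,7,8,9]=4
  size 5 → [4,6,7,8,9]=4  [5,6,7,8,9]=4
  size 6 → [4,5,6,7,8,9]=8
  size 7 → [3,4,5,6,7,8,9]=8
  size 8 → [2,3,4,5,6,7,8,9]=8
  first=0(s) contributes 8

8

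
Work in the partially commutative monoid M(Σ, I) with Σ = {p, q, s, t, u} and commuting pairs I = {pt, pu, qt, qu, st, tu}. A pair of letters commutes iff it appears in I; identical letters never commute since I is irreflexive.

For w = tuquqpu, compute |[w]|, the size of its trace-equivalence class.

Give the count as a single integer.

140

drop 0:t onto floor
drop 1:u onto floor
drop 2:q onto floor
drop 3:u onto {1:u}
drop 4:q onto {2:q}
drop 5:p onto {4:q}
drop 6:u onto {3:u}
ground layer = {0:t, 1:u, 2:q}
drop-orders for the pieces not yet dropped (sum over which currently-grounded one goes next):
  1 to go: {0} 1  {5} 1  {6} 1
  2 to go: {0,5} 2  {0,6} 2  {3,6} 1  {4,5} 1  {5,6} 2
  3 to go: {0,3,6} 3  {0,4,5} 3  {0,5,6} 6  {1,3,6} 1  {2,4,5} 1  {3,5,6} 3  {4,5,6} 3
  4 to go: {0,1,3,6} 4  {0,2,4,5} 4  {0,3,5,6} 12  {0,4,5,6} 12  {1,3,5,6} 4  {2,4,5,6} 4  {3,4,5,6} 6
  5 to go: {0,1,3,5,6} 20  {0,2,4,5,6} 20  {0,3,4,5,6} 30  {1,3,4,5,6} 10  {2,3,4,5,6} 10
  if 0:t drops first: 20 orders
  if 1:u drops first: 60 orders
  if 2:q drops first: 60 orders
heap linearizations: 140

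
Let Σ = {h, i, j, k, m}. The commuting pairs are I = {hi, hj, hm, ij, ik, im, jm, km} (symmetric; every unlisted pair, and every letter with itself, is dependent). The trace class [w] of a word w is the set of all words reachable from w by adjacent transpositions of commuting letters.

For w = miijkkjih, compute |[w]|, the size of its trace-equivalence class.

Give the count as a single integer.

1008

#0=m has no predecessor
#1=i has no predecessor
#2=i depends on [1:i]
#3=j has no predecessor
#4=k depends on [3:j]
#5=k depends on [4:k]
#6=j depends on [5:k]
#7=i depends on [2:i]
#8=h depends on [5:k]
sources: [0:m, 1:i, 3:j]
N(rest) = Σ N(rest − s) over sources s of rest; N(one piece) = 1:
  size 1 → [0]=1  [6]=1  [7]=1  [8]=1
  size 2 → [0,6]=2  [0,7]=2  [0,8]=2  [2,7]=1  [6,7]=2  [6,8]=2  [7,8]=2
  size 3 → [0,2,7]=3  [0,6,7]=6  [0,6,8]=6  [0,7,8]=6  [1,2,7]=1  [2,6,7]=3  [2,7,8]=3  [5,6,8]=2  [6,7,8]=6
  size 4 → [0,1,2,7]=4  [0,2,6,7]=12  [0,2,7,8]=12  [0,5,6,8]=8  [0,6,7,8]=24  [1,2,6,7]=4  [1,2,7,8]=4  [2,6,7,8]=12  [4,5,6,8]=2  [5,6,7,8]=8
  size 5 → [0,1,2,6,7]=20  [0,1,2,7,8]=20  [0,2,6,7,8]=60  [0,4,5,6,8]=10  [0,5,6,7,8]=40  [1,2,6,7,8]=20  [2,5,6,7,8]=20  [3,4,5,6,8]=2  [4,5,6,7,8]=10
  size 6 → [0,1,2,6,7,8]=120  [0,2,5,6,7,8]=120  [0,3,4,5,6,8]=12  [0,4,5,6,7,8]=60  [1,2,5,6,7,8]=40  [2,4,5,6,7,8]=30  [3,4,5,6,7,8]=12
  size 7 → [0,1,2,5,6,7,8]=280  [0,2,4,5,6,7,8]=210  [0,3,4,5,6,7,8]=84  [1,2,4,5,6,7,8]=70  [2,3,4,5,6,7,8]=42
  first=0(m) contributes 112
  first=1(i) contributes 336
  first=3(j) contributes 560
|[w]| = 1008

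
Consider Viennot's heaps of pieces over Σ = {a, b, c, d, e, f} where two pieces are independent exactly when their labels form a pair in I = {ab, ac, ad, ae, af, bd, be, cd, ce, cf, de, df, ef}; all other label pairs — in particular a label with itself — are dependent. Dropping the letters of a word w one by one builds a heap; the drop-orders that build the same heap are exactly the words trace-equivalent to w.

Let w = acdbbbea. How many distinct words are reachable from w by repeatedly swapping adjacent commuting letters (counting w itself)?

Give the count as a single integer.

0(a) covers ∅
1(c) covers ∅
2(d) covers ∅
3(b) covers 1:c
4(b) covers 3:b
5(b) covers 4:b
6(e) covers ∅
7(a) covers 0:a
floor of heap: 0:a, 1:c, 2:d, 6:e
completions by unplaced set U, small U first (add the entries for U minus each lowest piece of U):
  |U|=1: {2}:1  {5}:1  {6}:1  {7}:1
  |U|=2: {0,7}:1  {2,5}:2  {2,6}:2  {2,7}:2  {4,5}:1  {5,6}:2  {5,7}:2  {6,7}:2
  |U|=3: {0,2,7}:3  {0,5,7}:3  {0,6,7}:3  {2,4,5}:3  {2,5,6}:6  {2,5,7}:6  {2,6,7}:6  {3,4,5}:1  {4,5,6}:3  {4,5,7}:3  {5,6,7}:6
  |U|=4: {0,2,5,7}:12  {0,2,6,7}:12  {0,4,5,7}:6  {0,5,6,7}:12  {1,3,4,5}:1  {2,3,4,5}:4  {2,4,5,6}:12  {2,4,5,7}:12  {2,5,6,7}:24  {3,4,5,6}:4  {3,4,5,7}:4  {4,5,6,7}:12
  |U|=5: {0,2,4,5,7}:30  {0,2,5,6,7}:60  {0,3,4,5,7}:10  {0,4,5,6,7}:30  {1,2,3,4,5}:5  {1,3,4,5,6}:5  {1,3,4,5,7}:5  {2,3,4,5,6}:20  {2,3,4,5,7}:20  {2,4,5,6,7}:60  {3,4,5,6,7}:20
  |U|=6: {0,1,3,4,5,7}:15  {0,2,3,4,5,7}:60  {0,2,4,5,6,7}:180  {0,3,4,5,6,7}:60  {1,2,3,4,5,6}:30  {1,2,3,4,5,7}:30  {1,3,4,5,6,7}:30  {2,3,4,5,6,7}:120
  start at 0(a): 210
  start at 1(c): 420
  start at 2(d): 105
  start at 6(e): 105
sum over floor = 840

840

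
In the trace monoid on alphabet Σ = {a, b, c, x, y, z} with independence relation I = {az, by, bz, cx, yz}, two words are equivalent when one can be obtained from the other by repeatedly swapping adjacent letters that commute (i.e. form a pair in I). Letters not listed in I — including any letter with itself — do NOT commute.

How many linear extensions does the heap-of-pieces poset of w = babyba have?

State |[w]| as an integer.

drop 0:b onto floor
drop 1:a onto {0:b}
drop 2:b onto {1:a}
drop 3:y onto {1:a}
drop 4:b onto {2:b}
drop 5:a onto {3:y, 4:b}
ground layer = {0:b}
drop-orders for the pieces not yet dropped (sum over which currently-grounded one goes next):
  1 to go: {5} 1
  2 to go: {3,5} 1  {4,5} 1
  3 to go: {2,4,5} 1  {3,4,5} 2
  4 to go: {2,3,4,5} 3
  if 0:b drops first: 3 orders

3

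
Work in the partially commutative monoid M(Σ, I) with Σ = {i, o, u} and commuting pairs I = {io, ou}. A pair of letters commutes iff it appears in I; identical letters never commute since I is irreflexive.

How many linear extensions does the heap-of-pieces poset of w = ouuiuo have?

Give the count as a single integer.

15

0(o) covers ∅
1(u) covers ∅
2(u) covers 1:u
3(i) covers 2:u
4(u) covers 3:i
5(o) covers 0:o
floor of heap: 0:o, 1:u
completions by unplaced set U, small U first (add the entries for U minus each lowest piece of U):
  |U|=1: {4}:1  {5}:1
  |U|=2: {0,5}:1  {3,4}:1  {4,5}:2
  |U|=3: {0,4,5}:3  {2,3,4}:1  {3,4,5}:3
  |U|=4: {0,3,4,5}:6  {1,2,3,4}:1  {2,3,4,5}:4
  start at 0(o): 5
  start at 1(u): 10
sum over floor = 15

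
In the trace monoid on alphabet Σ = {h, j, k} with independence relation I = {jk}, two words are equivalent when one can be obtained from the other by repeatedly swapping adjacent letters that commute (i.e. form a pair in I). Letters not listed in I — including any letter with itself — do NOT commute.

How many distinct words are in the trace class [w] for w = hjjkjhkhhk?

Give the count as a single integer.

4

piece 0:h — minimal
piece 1:j rests on {0:h}
piece 2:j rests on {1:j}
piece 3:k rests on {0:h}
piece 4:j rests on {2:j}
piece 5:h rests on {3:k, 4:j}
piece 6:k rests on {5:h}
piece 7:h rests on {6:k}
piece 8:h rests on {7:h}
piece 9:k rests on {8:h}
minimal pieces: {0:h}
ways to finish when only these pieces remain (= sum over removing one remaining piece with nothing left below it):
  1 left: {9}→1
  2 left: {8,9}→1
  3 left: {7,8,9}→1
  4 left: {6,7,8,9}→1
  5 left: {5,6,7,8,9}→1
  6 left: {3,5,6,7,8,9}→1  {4,5,6,7,8,9}→1
  7 left: {2,4,5,6,7,8,9}→1  {3,4,5,6,7,8,9}→2
  8 left: {1,2,4,5,6,7,8,9}→1  {2,3,4,5,6,7,8,9}→3
  placing 0:h first → 4 extensions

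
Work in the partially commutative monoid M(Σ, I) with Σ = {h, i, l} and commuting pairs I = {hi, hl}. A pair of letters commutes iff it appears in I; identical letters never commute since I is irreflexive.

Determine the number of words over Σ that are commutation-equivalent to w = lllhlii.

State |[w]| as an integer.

#0=l has no predecessor
#1=l depends on [0:l]
#2=l depends on [1:l]
#3=h has no predecessor
#4=l depends on [2:l]
#5=i depends on [4:l]
#6=i depends on [5:i]
sources: [0:l, 3:h]
N(rest) = Σ N(rest − s) over sources s of rest; N(one piece) = 1:
  size 1 → [3]=1  [6]=1
  size 2 → [3,6]=2  [5,6]=1
  size 3 → [3,5,6]=3  [4,5,6]=1
  size 4 → [2,4,5,6]=1  [3,4,5,6]=4
  size 5 → [1,2,4,5,6]=1  [2,3,4,5,6]=5
  first=0(l) contributes 6
  first=3(h) contributes 1
|[w]| = 7

7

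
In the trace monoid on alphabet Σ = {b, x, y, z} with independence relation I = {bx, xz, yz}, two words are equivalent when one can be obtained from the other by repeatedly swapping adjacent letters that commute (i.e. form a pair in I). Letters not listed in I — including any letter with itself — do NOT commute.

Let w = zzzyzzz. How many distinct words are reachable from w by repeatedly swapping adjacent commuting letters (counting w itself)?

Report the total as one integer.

#0=z has no predecessor
#1=z depends on [0:z]
#2=z depends on [1:z]
#3=y has no predecessor
#4=z depends on [2:z]
#5=z depends on [4:z]
#6=z depends on [5:z]
sources: [0:z, 3:y]
N(rest) = Σ N(rest − s) over sources s of rest; N(one piece) = 1:
  size 1 → [3]=1  [6]=1
  size 2 → [3,6]=2  [5,6]=1
  size 3 → [3,5,6]=3  [4,5,6]=1
  size 4 → [2,4,5,6]=1  [3,4,5,6]=4
  size 5 → [1,2,4,5,6]=1  [2,3,4,5,6]=5
  first=0(z) contributes 6
  first=3(y) contributes 1
|[w]| = 7

7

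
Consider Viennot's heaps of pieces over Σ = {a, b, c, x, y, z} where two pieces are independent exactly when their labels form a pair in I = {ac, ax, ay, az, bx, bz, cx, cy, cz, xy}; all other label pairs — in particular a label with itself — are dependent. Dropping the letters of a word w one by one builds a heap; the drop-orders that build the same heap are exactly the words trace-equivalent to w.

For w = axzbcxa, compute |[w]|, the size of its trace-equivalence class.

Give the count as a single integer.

piece 0:a — minimal
piece 1:x — minimal
piece 2:z rests on {1:x}
piece 3:b rests on {0:a}
piece 4:c rests on {3:b}
piece 5:x rests on {2:z}
piece 6:a rests on {3:b}
minimal pieces: {0:a, 1:x}
ways to finish when only these pieces remain (= sum over removing one remaining piece with nothing left below it):
  1 left: {4}→1  {5}→1  {6}→1
  2 left: {2,5}→1  {4,5}→2  {4,6}→2  {5,6}→2
  3 left: {1,2,5}→1  {2,4,5}→3  {2,5,6}→3  {3,4,6}→2  {4,5,6}→6
  4 left: {0,3,4,6}→2  {1,2,4,5}→4  {1,2,5,6}→4  {2,4,5,6}→12  {3,4,5,6}→8
  5 left: {0,3,4,5,6}→10  {1,2,4,5,6}→20  {2,3,4,5,6}→20
  placing 0:a first → 40 extensions
  placing 1:x first → 30 extensions
total linear extensions = 70

70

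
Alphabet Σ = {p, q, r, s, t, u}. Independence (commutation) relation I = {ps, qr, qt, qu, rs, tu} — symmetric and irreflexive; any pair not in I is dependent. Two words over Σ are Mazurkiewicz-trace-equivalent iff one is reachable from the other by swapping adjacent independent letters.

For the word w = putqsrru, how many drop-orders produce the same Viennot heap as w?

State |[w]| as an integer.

24

drop 0:p onto floor
drop 1:u onto {0:p}
drop 2:t onto {0:p}
drop 3:q onto {0:p}
drop 4:s onto {1:u, 2:t, 3:q}
drop 5:r onto {1:u, 2:t}
drop 6:r onto {5:r}
drop 7:u onto {4:s, 6:r}
ground layer = {0:p}
drop-orders for the pieces not yet dropped (sum over which currently-grounded one goes next):
  1 to go: {7} 1
  2 to go: {4,7} 1  {6,7} 1
  3 to go: {3,4,7} 1  {4,6,7} 2  {5,6,7} 1
  4 to go: {3,4,6,7} 3  {4,5,6,7} 3
  5 to go: {1,4,5,6,7} 3  {2,4,5,6,7} 3  {3,4,5,6,7} 6
  6 to go: {1,2,4,5,6,7} 6  {1,3,4,5,6,7} 9  {2,3,4,5,6,7} 9
  if 0:p drops first: 24 orders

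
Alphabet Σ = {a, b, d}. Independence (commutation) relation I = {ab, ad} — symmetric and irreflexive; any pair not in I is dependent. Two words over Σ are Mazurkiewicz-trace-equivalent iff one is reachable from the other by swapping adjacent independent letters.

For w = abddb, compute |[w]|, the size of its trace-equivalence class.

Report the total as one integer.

piece 0:a — minimal
piece 1:b — minimal
piece 2:d rests on {1:b}
piece 3:d rests on {2:d}
piece 4:b rests on {3:d}
minimal pieces: {0:a, 1:b}
ways to finish when only these pieces remain (= sum over removing one remaining piece with nothing left below it):
  1 left: {0}→1  {4}→1
  2 left: {0,4}→2  {3,4}→1
  3 left: {0,3,4}→3  {2,3,4}→1
  placing 0:a first → 1 extensions
  placing 1:b first → 4 extensions
total linear extensions = 5

5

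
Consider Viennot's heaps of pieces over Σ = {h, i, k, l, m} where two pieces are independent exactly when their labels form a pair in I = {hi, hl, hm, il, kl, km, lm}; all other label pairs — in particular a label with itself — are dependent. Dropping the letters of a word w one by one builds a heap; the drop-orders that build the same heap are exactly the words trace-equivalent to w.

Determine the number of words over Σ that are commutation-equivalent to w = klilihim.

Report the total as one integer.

140

piece 0:k — minimal
piece 1:l — minimal
piece 2:i rests on {0:k}
piece 3:l rests on {1:l}
piece 4:i rests on {2:i}
piece 5:h rests on {0:k}
piece 6:i rests on {4:i}
piece 7:m rests on {6:i}
minimal pieces: {0:k, 1:l}
ways to finish when only these pieces remain (= sum over removing one remaining piece with nothing left below it):
  1 left: {3}→1  {5}→1  {7}→1
  2 left: {1,3}→1  {3,5}→2  {3,7}→2  {5,7}→2  {6,7}→1
  3 left: {1,3,5}→3  {1,3,7}→3  {3,5,7}→6  {3,6,7}→3  {4,6,7}→1  {5,6,7}→3
  4 left: {1,3,5,7}→12  {1,3,6,7}→6  {2,4,6,7}→1  {3,4,6,7}→4  {3,5,6,7}→12  {4,5,6,7}→4
  5 left: {1,3,4,6,7}→10  {1,3,5,6,7}→30  {2,3,4,6,7}→5  {2,4,5,6,7}→5  {3,4,5,6,7}→20
  6 left: {0,2,4,5,6,7}→5  {1,2,3,4,6,7}→15  {1,3,4,5,6,7}→60  {2,3,4,5,6,7}→30
  placing 0:k first → 105 extensions
  placing 1:l first → 35 extensions
total linear extensions = 140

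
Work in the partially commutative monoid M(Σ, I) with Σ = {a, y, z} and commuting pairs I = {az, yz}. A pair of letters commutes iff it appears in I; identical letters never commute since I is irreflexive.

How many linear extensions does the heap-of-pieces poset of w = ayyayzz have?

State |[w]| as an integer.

#0=a has no predecessor
#1=y depends on [0:a]
#2=y depends on [1:y]
#3=a depends on [2:y]
#4=y depends on [3:a]
#5=z has no predecessor
#6=z depends on [5:z]
sources: [0:a, 5:z]
N(rest) = Σ N(rest − s) over sources s of rest; N(one piece) = 1:
  size 1 → [4]=1  [6]=1
  size 2 → [3,4]=1  [4,6]=2  [5,6]=1
  size 3 → [2,3,4]=1  [3,4,6]=3  [4,5,6]=3
  size 4 → [1,2,3,4]=1  [2,3,4,6]=4  [3,4,5,6]=6
  size 5 → [0,1,2,3,4]=1  [1,2,3,4,6]=5  [2,3,4,5,6]=10
  first=0(a) contributes 15
  first=5(z) contributes 6
|[w]| = 21

21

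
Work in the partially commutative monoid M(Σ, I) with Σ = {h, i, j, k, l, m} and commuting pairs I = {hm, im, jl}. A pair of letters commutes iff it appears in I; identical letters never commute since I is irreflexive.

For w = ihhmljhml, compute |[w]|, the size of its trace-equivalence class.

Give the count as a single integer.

16

0(i) covers ∅
1(h) covers 0:i
2(h) covers 1:h
3(m) covers ∅
4(l) covers 2:h, 3:m
5(j) covers 2:h, 3:m
6(h) covers 4:l, 5:j
7(m) covers 4:l, 5:j
8(l) covers 6:h, 7:m
floor of heap: 0:i, 3:m
completions by unplaced set U, small U first (add the entries for U minus each lowest piece of U):
  |U|=1: {8}:1
  |U|=2: {6,8}:1  {7,8}:1
  |U|=3: {6,7,8}:2
  |U|=4: {4,6,7,8}:2  {5,6,7,8}:2
  |U|=5: {4,5,6,7,8}:4
  |U|=6: {2,4,5,6,7,8}:4  {3,4,5,6,7,8}:4
  |U|=7: {1,2,4,5,6,7,8}:4  {2,3,4,5,6,7,8}:8
  start at 0(i): 12
  start at 3(m): 4
sum over floor = 16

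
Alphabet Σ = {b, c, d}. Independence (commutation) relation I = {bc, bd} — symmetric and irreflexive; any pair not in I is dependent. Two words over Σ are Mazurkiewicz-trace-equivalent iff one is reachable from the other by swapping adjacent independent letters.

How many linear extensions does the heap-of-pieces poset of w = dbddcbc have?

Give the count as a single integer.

piece 0:d — minimal
piece 1:b — minimal
piece 2:d rests on {0:d}
piece 3:d rests on {2:d}
piece 4:c rests on {3:d}
piece 5:b rests on {1:b}
piece 6:c rests on {4:c}
minimal pieces: {0:d, 1:b}
ways to finish when only these pieces remain (= sum over removing one remaining piece with nothing left below it):
  1 left: {5}→1  {6}→1
  2 left: {1,5}→1  {4,6}→1  {5,6}→2
  3 left: {1,5,6}→3  {3,4,6}→1  {4,5,6}→3
  4 left: {1,4,5,6}→6  {2,3,4,6}→1  {3,4,5,6}→4
  5 left: {0,2,3,4,6}→1  {1,3,4,5,6}→10  {2,3,4,5,6}→5
  placing 0:d first → 15 extensions
  placing 1:b first → 6 extensions
total linear extensions = 21

21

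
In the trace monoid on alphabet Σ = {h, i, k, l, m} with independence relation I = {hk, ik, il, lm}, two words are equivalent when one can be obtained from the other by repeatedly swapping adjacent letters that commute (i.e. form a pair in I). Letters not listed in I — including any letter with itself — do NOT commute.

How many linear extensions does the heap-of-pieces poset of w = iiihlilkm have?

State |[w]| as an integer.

4

piece 0:i — minimal
piece 1:i rests on {0:i}
piece 2:i rests on {1:i}
piece 3:h rests on {2:i}
piece 4:l rests on {3:h}
piece 5:i rests on {3:h}
piece 6:l rests on {4:l}
piece 7:k rests on {6:l}
piece 8:m rests on {5:i, 7:k}
minimal pieces: {0:i}
ways to finish when only these pieces remain (= sum over removing one remaining piece with nothing left below it):
  1 left: {8}→1
  2 left: {5,8}→1  {7,8}→1
  3 left: {5,7,8}→2  {6,7,8}→1
  4 left: {4,6,7,8}→1  {5,6,7,8}→3
  5 left: {4,5,6,7,8}→4
  6 left: {3,4,5,6,7,8}→4
  7 left: {2,3,4,5,6,7,8}→4
  placing 0:i first → 4 extensions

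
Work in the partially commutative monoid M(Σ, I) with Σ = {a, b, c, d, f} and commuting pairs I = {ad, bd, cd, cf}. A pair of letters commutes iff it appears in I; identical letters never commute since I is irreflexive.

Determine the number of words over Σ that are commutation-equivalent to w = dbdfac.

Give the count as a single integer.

3

#0=d has no predecessor
#1=b has no predecessor
#2=d depends on [0:d]
#3=f depends on [1:b, 2:d]
#4=a depends on [3:f]
#5=c depends on [4:a]
sources: [0:d, 1:b]
N(rest) = Σ N(rest − s) over sources s of rest; N(one piece) = 1:
  size 1 → [5]=1
  size 2 → [4,5]=1
  size 3 → [3,4,5]=1
  size 4 → [1,3,4,5]=1  [2,3,4,5]=1
  first=0(d) contributes 2
  first=1(b) contributes 1
|[w]| = 3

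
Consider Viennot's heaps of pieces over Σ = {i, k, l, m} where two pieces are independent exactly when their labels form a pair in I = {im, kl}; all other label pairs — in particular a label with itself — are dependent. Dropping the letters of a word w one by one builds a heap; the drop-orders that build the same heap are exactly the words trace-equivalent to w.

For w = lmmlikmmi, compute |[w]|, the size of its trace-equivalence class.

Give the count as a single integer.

3

piece 0:l — minimal
piece 1:m rests on {0:l}
piece 2:m rests on {1:m}
piece 3:l rests on {2:m}
piece 4:i rests on {3:l}
piece 5:k rests on {4:i}
piece 6:m rests on {5:k}
piece 7:m rests on {6:m}
piece 8:i rests on {5:k}
minimal pieces: {0:l}
ways to finish when only these pieces remain (= sum over removing one remaining piece with nothing left below it):
  1 left: {7}→1  {8}→1
  2 left: {6,7}→1  {7,8}→2
  3 left: {6,7,8}→3
  4 left: {5,6,7,8}→3
  5 left: {4,5,6,7,8}→3
  6 left: {3,4,5,6,7,8}→3
  7 left: {2,3,4,5,6,7,8}→3
  placing 0:l first → 3 extensions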